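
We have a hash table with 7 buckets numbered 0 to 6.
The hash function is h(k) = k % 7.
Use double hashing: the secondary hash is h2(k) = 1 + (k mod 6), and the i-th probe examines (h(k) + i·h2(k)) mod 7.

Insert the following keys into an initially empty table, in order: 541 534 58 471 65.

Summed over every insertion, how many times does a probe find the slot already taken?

Insert 541: h=2, slot 2 empty => index 2.
Insert 534: h=2, h2=1, slot 2 occupied => index 3.
Insert 58: h=2, h2=5, slot 2 occupied => index 0.
Insert 471: h=2, h2=4, slot 2 occupied => index 6.
Insert 65: h=2, h2=6, slot 2 occupied => index 1.
Table: [58, 65, 541, 534, -, -, 471]

4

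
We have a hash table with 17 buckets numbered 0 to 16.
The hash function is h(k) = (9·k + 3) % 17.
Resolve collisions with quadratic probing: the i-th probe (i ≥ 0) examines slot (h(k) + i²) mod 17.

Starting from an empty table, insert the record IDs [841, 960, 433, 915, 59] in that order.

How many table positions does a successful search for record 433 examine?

3

841 hashes to 7; slot 7 is free → place at 7.
960 hashes to 7; 7 taken → place at 8.
433 hashes to 7; 7,8 taken → place at 11.
915 hashes to 10; slot 10 is free → place at 10.
59 hashes to 7; 7,8,11 taken → place at 16.
Table: [., ., ., ., ., ., ., 841, 960, ., 915, 433, ., ., ., ., 59]
Lookup 433: h=7, probe 7,8,11 → found at 11.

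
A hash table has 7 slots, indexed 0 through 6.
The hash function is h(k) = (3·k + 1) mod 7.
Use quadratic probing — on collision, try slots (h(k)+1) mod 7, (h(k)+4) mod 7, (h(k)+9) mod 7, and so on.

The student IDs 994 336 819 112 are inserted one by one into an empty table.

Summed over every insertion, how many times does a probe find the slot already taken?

6

Insert 994: h=1, slot 1 empty -> index 1.
Insert 336: h=1, slot 1 occupied -> index 2.
Insert 819: h=1, slots 1,2 occupied -> index 5.
Insert 112: h=1, slots 1,2,5 occupied -> index 3.
Table: [—, 994, 336, 112, —, 819, —]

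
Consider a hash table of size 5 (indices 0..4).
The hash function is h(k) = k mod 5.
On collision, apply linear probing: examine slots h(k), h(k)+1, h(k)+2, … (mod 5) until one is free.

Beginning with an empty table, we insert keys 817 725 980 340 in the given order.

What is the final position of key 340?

3

817: h=2 → slot 2
725: h=0 → slot 0
980: h=0, probe 0,1 → slot 1
340: h=0, probe 0,1,2,3 → slot 3
Table: [725, 980, 817, 340, .]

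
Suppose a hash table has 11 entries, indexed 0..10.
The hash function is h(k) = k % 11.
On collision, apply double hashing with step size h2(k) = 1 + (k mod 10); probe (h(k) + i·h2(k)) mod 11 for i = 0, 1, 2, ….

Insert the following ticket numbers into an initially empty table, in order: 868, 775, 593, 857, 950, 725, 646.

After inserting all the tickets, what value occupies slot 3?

593

Insert 868: h=10, slot 10 empty -> index 10.
Insert 775: h=5, slot 5 empty -> index 5.
Insert 593: h=10, h2=4, slot 10 occupied -> index 3.
Insert 857: h=10, h2=8, slot 10 occupied -> index 7.
Insert 950: h=4, slot 4 empty -> index 4.
Insert 725: h=10, h2=6, slots 10,5 occupied -> index 0.
Insert 646: h=8, slot 8 empty -> index 8.
Table: [725, —, —, 593, 950, 775, —, 857, 646, —, 868]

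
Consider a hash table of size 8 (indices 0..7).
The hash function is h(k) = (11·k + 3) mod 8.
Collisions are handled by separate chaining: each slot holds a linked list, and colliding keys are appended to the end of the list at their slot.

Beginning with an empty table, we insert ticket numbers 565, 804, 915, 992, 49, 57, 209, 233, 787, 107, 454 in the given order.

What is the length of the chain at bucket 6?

565 -> bucket 2
804 -> bucket 7
915 -> bucket 4
992 -> bucket 3
49 -> bucket 6
57 -> bucket 6 (collision)
209 -> bucket 6 (collision)
233 -> bucket 6 (collision)
787 -> bucket 4 (collision)
107 -> bucket 4 (collision)
454 -> bucket 5
Final buckets:
0: ∅
1: ∅
2: 565
3: 992
4: 915 -> 787 -> 107
5: 454
6: 49 -> 57 -> 209 -> 233
7: 804

4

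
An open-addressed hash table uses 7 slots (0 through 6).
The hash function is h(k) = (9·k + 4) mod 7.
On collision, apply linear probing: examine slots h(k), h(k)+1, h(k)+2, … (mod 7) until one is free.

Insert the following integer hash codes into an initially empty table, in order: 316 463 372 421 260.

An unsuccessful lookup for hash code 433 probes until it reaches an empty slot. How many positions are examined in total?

Insert 316: h=6, slot 6 empty -> index 6.
Insert 463: h=6, slot 6 occupied -> index 0.
Insert 372: h=6, slots 6,0 occupied -> index 1.
Insert 421: h=6, slots 6,0,1 occupied -> index 2.
Insert 260: h=6, slots 6,0,1,2 occupied -> index 3.
Table: [463, 372, 421, 260, -, -, 316]
Lookup 433: h=2, probe 2,3,4 → slot 4 empty, not found.

3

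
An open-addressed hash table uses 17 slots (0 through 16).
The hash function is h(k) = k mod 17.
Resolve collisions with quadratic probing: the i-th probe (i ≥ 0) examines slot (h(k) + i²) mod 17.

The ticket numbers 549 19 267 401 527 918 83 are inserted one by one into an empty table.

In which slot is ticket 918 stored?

1

549: h=5 → slot 5
19: h=2 → slot 2
267: h=12 → slot 12
401: h=10 → slot 10
527: h=0 → slot 0
918: h=0, probe 0,1 → slot 1
83: h=15 → slot 15
Table: [527, 918, 19, ∅, ∅, 549, ∅, ∅, ∅, ∅, 401, ∅, 267, ∅, ∅, 83, ∅]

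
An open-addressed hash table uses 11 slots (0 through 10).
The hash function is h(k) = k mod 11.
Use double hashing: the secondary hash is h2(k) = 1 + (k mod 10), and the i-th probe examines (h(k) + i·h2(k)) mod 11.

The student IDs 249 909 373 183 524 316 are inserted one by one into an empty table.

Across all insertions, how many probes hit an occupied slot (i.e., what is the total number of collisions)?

249 hashes to 7; slot 7 is free => place at 7.
909 hashes to 7, h2=10; 7 taken => place at 6.
373 hashes to 10; slot 10 is free => place at 10.
183 hashes to 7, h2=4; 7 taken => place at 0.
524 hashes to 7, h2=5; 7 taken => place at 1.
316 hashes to 8; slot 8 is free => place at 8.
Table: [183, 524, -, -, -, -, 909, 249, 316, -, 373]

3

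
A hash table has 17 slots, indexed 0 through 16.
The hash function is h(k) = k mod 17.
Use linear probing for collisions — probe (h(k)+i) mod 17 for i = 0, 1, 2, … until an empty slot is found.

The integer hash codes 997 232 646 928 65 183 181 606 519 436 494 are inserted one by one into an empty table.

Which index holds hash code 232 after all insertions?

12

997: h=11 -> slot 11
232: h=11, probe 11,12 -> slot 12
646: h=0 -> slot 0
928: h=10 -> slot 10
65: h=14 -> slot 14
183: h=13 -> slot 13
181: h=11, probe 11,12,13,14,15 -> slot 15
606: h=11, probe 11,12,13,14,15,16 -> slot 16
519: h=9 -> slot 9
436: h=11, probe 11,12,13,14,15,16,0,1 -> slot 1
494: h=1, probe 1,2 -> slot 2
Table: [646, 436, 494, —, —, —, —, —, —, 519, 928, 997, 232, 183, 65, 181, 606]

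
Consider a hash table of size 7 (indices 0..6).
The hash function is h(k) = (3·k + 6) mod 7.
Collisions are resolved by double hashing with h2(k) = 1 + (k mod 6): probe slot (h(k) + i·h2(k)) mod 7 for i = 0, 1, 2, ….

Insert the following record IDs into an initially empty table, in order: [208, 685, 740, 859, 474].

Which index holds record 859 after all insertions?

2

208 hashes to 0; slot 0 is free → place at 0.
685 hashes to 3; slot 3 is free → place at 3.
740 hashes to 0, h2=3; 0,3 taken → place at 6.
859 hashes to 0, h2=2; 0 taken → place at 2.
474 hashes to 0, h2=1; 0 taken → place at 1.
Table: [208, 474, 859, 685, _, _, 740]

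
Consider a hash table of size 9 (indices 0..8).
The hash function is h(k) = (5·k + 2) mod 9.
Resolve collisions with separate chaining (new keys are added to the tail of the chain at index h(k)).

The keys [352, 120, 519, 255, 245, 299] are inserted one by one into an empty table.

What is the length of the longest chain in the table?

2

352 -> bucket 7
120 -> bucket 8
519 -> bucket 5
255 -> bucket 8 (collision)
245 -> bucket 3
299 -> bucket 3 (collision)
Final buckets:
0: _
1: _
2: _
3: 245 -> 299
4: _
5: 519
6: _
7: 352
8: 120 -> 255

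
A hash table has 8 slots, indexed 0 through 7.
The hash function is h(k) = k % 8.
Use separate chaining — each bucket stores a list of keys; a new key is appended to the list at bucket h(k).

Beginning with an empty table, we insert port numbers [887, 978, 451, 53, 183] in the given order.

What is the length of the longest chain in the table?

Insert 887: h=7, bucket 7 empty -> new chain.
Insert 978: h=2, bucket 2 empty -> new chain.
Insert 451: h=3, bucket 3 empty -> new chain.
Insert 53: h=5, bucket 5 empty -> new chain.
Insert 183: h=7, bucket 7 nonempty -> append to chain.
Final buckets:
0: -
1: -
2: 978
3: 451
4: -
5: 53
6: -
7: 887 -> 183

2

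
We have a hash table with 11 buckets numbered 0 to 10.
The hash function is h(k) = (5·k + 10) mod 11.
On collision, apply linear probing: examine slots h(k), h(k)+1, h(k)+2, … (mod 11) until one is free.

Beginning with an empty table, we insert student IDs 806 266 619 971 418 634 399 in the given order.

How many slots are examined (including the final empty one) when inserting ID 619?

Insert 806: h=3, slot 3 empty -> index 3.
Insert 266: h=9, slot 9 empty -> index 9.
Insert 619: h=3, slot 3 occupied -> index 4.
Insert 971: h=3, slots 3,4 occupied -> index 5.
Insert 418: h=10, slot 10 empty -> index 10.
Insert 634: h=1, slot 1 empty -> index 1.
Insert 399: h=3, slots 3,4,5 occupied -> index 6.
Table: [_, 634, _, 806, 619, 971, 399, _, _, 266, 418]

2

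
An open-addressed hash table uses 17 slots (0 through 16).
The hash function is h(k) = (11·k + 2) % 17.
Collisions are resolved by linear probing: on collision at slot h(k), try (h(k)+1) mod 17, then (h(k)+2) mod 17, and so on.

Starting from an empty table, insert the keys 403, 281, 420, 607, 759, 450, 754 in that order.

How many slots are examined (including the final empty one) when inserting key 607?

4

Insert 403: h=15, slot 15 empty -> index 15.
Insert 281: h=16, slot 16 empty -> index 16.
Insert 420: h=15, slots 15,16 occupied -> index 0.
Insert 607: h=15, slots 15,16,0 occupied -> index 1.
Insert 759: h=4, slot 4 empty -> index 4.
Insert 450: h=5, slot 5 empty -> index 5.
Insert 754: h=0, slots 0,1 occupied -> index 2.
Table: [420, 607, 754, —, 759, 450, —, —, —, —, —, —, —, —, —, 403, 281]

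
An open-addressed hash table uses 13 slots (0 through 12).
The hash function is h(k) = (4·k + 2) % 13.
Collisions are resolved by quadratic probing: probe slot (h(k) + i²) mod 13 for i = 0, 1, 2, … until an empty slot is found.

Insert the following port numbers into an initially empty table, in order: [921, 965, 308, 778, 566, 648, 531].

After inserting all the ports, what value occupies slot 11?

648

Insert 921: h=7, slot 7 empty -> index 7.
Insert 965: h=1, slot 1 empty -> index 1.
Insert 308: h=12, slot 12 empty -> index 12.
Insert 778: h=7, slot 7 occupied -> index 8.
Insert 566: h=4, slot 4 empty -> index 4.
Insert 648: h=7, slots 7,8 occupied -> index 11.
Insert 531: h=7, slots 7,8,11 occupied -> index 3.
Table: [_, 965, _, 531, 566, _, _, 921, 778, _, _, 648, 308]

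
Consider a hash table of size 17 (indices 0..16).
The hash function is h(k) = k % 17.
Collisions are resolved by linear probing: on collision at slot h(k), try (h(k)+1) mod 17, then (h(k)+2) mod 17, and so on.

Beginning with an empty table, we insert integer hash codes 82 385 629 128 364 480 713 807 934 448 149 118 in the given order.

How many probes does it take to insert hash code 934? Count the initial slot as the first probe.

Insert 82: h=14, slot 14 empty -> index 14.
Insert 385: h=11, slot 11 empty -> index 11.
Insert 629: h=0, slot 0 empty -> index 0.
Insert 128: h=9, slot 9 empty -> index 9.
Insert 364: h=7, slot 7 empty -> index 7.
Insert 480: h=4, slot 4 empty -> index 4.
Insert 713: h=16, slot 16 empty -> index 16.
Insert 807: h=8, slot 8 empty -> index 8.
Insert 934: h=16, slots 16,0 occupied -> index 1.
Insert 448: h=6, slot 6 empty -> index 6.
Insert 149: h=13, slot 13 empty -> index 13.
Insert 118: h=16, slots 16,0,1 occupied -> index 2.
Table: [629, 934, 118, ∅, 480, ∅, 448, 364, 807, 128, ∅, 385, ∅, 149, 82, ∅, 713]

3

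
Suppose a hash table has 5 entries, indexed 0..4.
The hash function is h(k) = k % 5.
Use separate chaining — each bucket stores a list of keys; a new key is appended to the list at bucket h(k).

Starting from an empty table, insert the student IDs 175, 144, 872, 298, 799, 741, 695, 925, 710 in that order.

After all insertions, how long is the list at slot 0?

Insert 175: h=0, bucket 0 empty → new chain.
Insert 144: h=4, bucket 4 empty → new chain.
Insert 872: h=2, bucket 2 empty → new chain.
Insert 298: h=3, bucket 3 empty → new chain.
Insert 799: h=4, bucket 4 nonempty → append to chain.
Insert 741: h=1, bucket 1 empty → new chain.
Insert 695: h=0, bucket 0 nonempty → append to chain.
Insert 925: h=0, bucket 0 nonempty → append to chain.
Insert 710: h=0, bucket 0 nonempty → append to chain.
Final buckets:
0: 175 -> 695 -> 925 -> 710
1: 741
2: 872
3: 298
4: 144 -> 799

4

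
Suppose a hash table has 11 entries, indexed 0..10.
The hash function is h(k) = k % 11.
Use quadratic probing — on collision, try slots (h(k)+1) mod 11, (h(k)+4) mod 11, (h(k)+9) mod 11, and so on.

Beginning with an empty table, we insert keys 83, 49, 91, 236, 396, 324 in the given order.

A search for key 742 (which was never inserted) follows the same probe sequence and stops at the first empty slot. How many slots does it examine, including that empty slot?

6

Insert 83: h=6, slot 6 empty => index 6.
Insert 49: h=5, slot 5 empty => index 5.
Insert 91: h=3, slot 3 empty => index 3.
Insert 236: h=5, slots 5,6 occupied => index 9.
Insert 396: h=0, slot 0 empty => index 0.
Insert 324: h=5, slots 5,6,9,3 occupied => index 10.
Table: [396, —, —, 91, —, 49, 83, —, —, 236, 324]
Lookup 742: h=5, probe 5,6,9,3,10,8 → slot 8 empty, not found.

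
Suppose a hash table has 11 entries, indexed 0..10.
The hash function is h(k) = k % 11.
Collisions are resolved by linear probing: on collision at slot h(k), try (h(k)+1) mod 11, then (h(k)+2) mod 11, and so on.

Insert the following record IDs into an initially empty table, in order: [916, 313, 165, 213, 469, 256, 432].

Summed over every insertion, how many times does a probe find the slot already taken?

916 hashes to 3; slot 3 is free → place at 3.
313 hashes to 5; slot 5 is free → place at 5.
165 hashes to 0; slot 0 is free → place at 0.
213 hashes to 4; slot 4 is free → place at 4.
469 hashes to 7; slot 7 is free → place at 7.
256 hashes to 3; 3,4,5 taken → place at 6.
432 hashes to 3; 3,4,5,6,7 taken → place at 8.
Table: [165, ∅, ∅, 916, 213, 313, 256, 469, 432, ∅, ∅]

8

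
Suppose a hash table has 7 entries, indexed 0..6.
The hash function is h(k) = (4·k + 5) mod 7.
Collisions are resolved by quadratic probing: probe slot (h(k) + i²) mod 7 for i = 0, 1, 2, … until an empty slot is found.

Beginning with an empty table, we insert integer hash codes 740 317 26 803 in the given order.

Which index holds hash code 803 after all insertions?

Insert 740: h=4, slot 4 empty -> index 4.
Insert 317: h=6, slot 6 empty -> index 6.
Insert 26: h=4, slot 4 occupied -> index 5.
Insert 803: h=4, slots 4,5 occupied -> index 1.
Table: [—, 803, —, —, 740, 26, 317]

1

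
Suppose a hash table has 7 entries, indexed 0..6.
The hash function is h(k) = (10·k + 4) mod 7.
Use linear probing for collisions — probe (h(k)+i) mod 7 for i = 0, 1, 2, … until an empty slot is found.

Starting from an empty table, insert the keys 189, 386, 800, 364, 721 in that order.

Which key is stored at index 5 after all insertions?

189: h=4 => slot 4
386: h=0 => slot 0
800: h=3 => slot 3
364: h=4, probe 4,5 => slot 5
721: h=4, probe 4,5,6 => slot 6
Table: [386, —, —, 800, 189, 364, 721]

364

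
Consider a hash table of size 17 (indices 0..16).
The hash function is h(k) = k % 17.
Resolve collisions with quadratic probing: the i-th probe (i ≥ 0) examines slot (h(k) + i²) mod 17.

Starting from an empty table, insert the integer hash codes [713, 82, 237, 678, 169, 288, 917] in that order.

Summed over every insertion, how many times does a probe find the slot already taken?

Insert 713: h=16, slot 16 empty => index 16.
Insert 82: h=14, slot 14 empty => index 14.
Insert 237: h=16, slot 16 occupied => index 0.
Insert 678: h=15, slot 15 empty => index 15.
Insert 169: h=16, slots 16,0 occupied => index 3.
Insert 288: h=16, slots 16,0,3 occupied => index 8.
Insert 917: h=16, slots 16,0,3,8,15 occupied => index 7.
Table: [237, _, _, 169, _, _, _, 917, 288, _, _, _, _, _, 82, 678, 713]

11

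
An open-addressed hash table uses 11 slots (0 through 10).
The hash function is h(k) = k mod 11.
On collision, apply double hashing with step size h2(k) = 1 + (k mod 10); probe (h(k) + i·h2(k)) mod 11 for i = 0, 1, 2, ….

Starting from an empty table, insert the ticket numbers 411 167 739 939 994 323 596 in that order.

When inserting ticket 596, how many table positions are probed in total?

Insert 411: h=4, slot 4 empty => index 4.
Insert 167: h=2, slot 2 empty => index 2.
Insert 739: h=2, h2=10, slot 2 occupied => index 1.
Insert 939: h=4, h2=10, slot 4 occupied => index 3.
Insert 994: h=4, h2=5, slot 4 occupied => index 9.
Insert 323: h=4, h2=4, slot 4 occupied => index 8.
Insert 596: h=2, h2=7, slots 2,9 occupied => index 5.
Table: [∅, 739, 167, 939, 411, 596, ∅, ∅, 323, 994, ∅]

3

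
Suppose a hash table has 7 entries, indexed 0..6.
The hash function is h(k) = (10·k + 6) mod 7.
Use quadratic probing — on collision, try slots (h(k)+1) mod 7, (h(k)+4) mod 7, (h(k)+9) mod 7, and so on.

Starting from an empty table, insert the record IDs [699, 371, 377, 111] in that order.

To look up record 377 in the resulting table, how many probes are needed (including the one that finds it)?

699 hashes to 3; slot 3 is free → place at 3.
371 hashes to 6; slot 6 is free → place at 6.
377 hashes to 3; 3 taken → place at 4.
111 hashes to 3; 3,4 taken → place at 0.
Table: [111, _, _, 699, 377, _, 371]
Lookup 377: h=3, probe 3,4 → found at 4.

2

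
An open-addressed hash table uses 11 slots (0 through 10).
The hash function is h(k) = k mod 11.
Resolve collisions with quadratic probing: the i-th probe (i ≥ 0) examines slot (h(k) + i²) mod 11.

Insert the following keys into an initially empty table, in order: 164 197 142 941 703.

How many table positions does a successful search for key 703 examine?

164: h=10 => slot 10
197: h=10, probe 10,0 => slot 0
142: h=10, probe 10,0,3 => slot 3
941: h=6 => slot 6
703: h=10, probe 10,0,3,8 => slot 8
Table: [197, _, _, 142, _, _, 941, _, 703, _, 164]
Lookup 703: h=10, probe 10,0,3,8 → found at 8.

4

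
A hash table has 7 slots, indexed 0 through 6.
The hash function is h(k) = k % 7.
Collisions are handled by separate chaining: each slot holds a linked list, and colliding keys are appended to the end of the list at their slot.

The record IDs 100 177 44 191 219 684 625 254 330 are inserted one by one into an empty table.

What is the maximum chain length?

Insert 100: h=2, bucket 2 empty -> new chain.
Insert 177: h=2, bucket 2 nonempty -> append to chain.
Insert 44: h=2, bucket 2 nonempty -> append to chain.
Insert 191: h=2, bucket 2 nonempty -> append to chain.
Insert 219: h=2, bucket 2 nonempty -> append to chain.
Insert 684: h=5, bucket 5 empty -> new chain.
Insert 625: h=2, bucket 2 nonempty -> append to chain.
Insert 254: h=2, bucket 2 nonempty -> append to chain.
Insert 330: h=1, bucket 1 empty -> new chain.
Final buckets:
0: _
1: 330
2: 100 -> 177 -> 44 -> 191 -> 219 -> 625 -> 254
3: _
4: _
5: 684
6: _

7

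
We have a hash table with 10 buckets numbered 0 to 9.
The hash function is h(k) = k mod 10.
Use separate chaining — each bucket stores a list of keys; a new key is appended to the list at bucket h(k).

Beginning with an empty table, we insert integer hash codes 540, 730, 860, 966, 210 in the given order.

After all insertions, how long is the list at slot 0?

540 -> bucket 0
730 -> bucket 0 (collision)
860 -> bucket 0 (collision)
966 -> bucket 6
210 -> bucket 0 (collision)
Final buckets:
0: 540 -> 730 -> 860 -> 210
1: —
2: —
3: —
4: —
5: —
6: 966
7: —
8: —
9: —

4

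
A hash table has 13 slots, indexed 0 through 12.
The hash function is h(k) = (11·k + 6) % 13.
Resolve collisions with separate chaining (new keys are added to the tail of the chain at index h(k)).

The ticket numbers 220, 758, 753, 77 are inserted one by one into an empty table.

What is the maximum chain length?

3

220 → bucket 8
758 → bucket 11
753 → bucket 8 (collision)
77 → bucket 8 (collision)
Final buckets:
0: _
1: _
2: _
3: _
4: _
5: _
6: _
7: _
8: 220 -> 753 -> 77
9: _
10: _
11: 758
12: _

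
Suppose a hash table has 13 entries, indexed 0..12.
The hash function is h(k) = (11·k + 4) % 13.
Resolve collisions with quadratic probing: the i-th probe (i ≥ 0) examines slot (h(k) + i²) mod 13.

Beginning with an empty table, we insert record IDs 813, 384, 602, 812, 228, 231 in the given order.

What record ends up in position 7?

Insert 813: h=3, slot 3 empty -> index 3.
Insert 384: h=3, slot 3 occupied -> index 4.
Insert 602: h=9, slot 9 empty -> index 9.
Insert 812: h=5, slot 5 empty -> index 5.
Insert 228: h=3, slots 3,4 occupied -> index 7.
Insert 231: h=10, slot 10 empty -> index 10.
Table: [_, _, _, 813, 384, 812, _, 228, _, 602, 231, _, _]

228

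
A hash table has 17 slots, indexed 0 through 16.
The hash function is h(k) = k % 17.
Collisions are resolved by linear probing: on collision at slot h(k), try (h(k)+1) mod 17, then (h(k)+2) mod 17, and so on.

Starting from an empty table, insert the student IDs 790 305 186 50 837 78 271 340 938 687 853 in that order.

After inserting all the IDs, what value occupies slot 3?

340

790: h=8 -> slot 8
305: h=16 -> slot 16
186: h=16, probe 16,0 -> slot 0
50: h=16, probe 16,0,1 -> slot 1
837: h=4 -> slot 4
78: h=10 -> slot 10
271: h=16, probe 16,0,1,2 -> slot 2
340: h=0, probe 0,1,2,3 -> slot 3
938: h=3, probe 3,4,5 -> slot 5
687: h=7 -> slot 7
853: h=3, probe 3,4,5,6 -> slot 6
Table: [186, 50, 271, 340, 837, 938, 853, 687, 790, -, 78, -, -, -, -, -, 305]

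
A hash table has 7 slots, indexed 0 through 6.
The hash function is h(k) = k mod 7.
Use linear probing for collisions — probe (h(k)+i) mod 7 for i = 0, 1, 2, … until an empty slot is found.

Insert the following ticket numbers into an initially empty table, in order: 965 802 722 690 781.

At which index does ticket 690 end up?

965: h=6 → slot 6
802: h=4 → slot 4
722: h=1 → slot 1
690: h=4, probe 4,5 → slot 5
781: h=4, probe 4,5,6,0 → slot 0
Table: [781, 722, ., ., 802, 690, 965]

5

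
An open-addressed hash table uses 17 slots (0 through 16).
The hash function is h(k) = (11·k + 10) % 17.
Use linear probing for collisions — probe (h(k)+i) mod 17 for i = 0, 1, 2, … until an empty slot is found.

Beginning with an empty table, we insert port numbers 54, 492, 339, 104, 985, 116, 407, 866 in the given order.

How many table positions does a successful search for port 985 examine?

54: h=9 -> slot 9
492: h=16 -> slot 16
339: h=16, probe 16,0 -> slot 0
104: h=15 -> slot 15
985: h=16, probe 16,0,1 -> slot 1
116: h=11 -> slot 11
407: h=16, probe 16,0,1,2 -> slot 2
866: h=16, probe 16,0,1,2,3 -> slot 3
Table: [339, 985, 407, 866, ∅, ∅, ∅, ∅, ∅, 54, ∅, 116, ∅, ∅, ∅, 104, 492]
Lookup 985: h=16, probe 16,0,1 → found at 1.

3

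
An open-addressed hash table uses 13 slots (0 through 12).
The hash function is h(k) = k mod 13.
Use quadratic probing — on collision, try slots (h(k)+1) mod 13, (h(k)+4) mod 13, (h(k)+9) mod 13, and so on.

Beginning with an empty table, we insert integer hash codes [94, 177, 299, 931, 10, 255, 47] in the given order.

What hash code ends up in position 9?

931

94 hashes to 3; slot 3 is free -> place at 3.
177 hashes to 8; slot 8 is free -> place at 8.
299 hashes to 0; slot 0 is free -> place at 0.
931 hashes to 8; 8 taken -> place at 9.
10 hashes to 10; slot 10 is free -> place at 10.
255 hashes to 8; 8,9 taken -> place at 12.
47 hashes to 8; 8,9,12 taken -> place at 4.
Table: [299, -, -, 94, 47, -, -, -, 177, 931, 10, -, 255]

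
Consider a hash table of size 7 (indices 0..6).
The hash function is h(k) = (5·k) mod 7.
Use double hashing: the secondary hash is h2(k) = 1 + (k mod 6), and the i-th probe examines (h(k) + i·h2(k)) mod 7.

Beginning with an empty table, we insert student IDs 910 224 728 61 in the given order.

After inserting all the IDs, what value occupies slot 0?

910 hashes to 0; slot 0 is free => place at 0.
224 hashes to 0, h2=3; 0 taken => place at 3.
728 hashes to 0, h2=3; 0,3 taken => place at 6.
61 hashes to 4; slot 4 is free => place at 4.
Table: [910, ., ., 224, 61, ., 728]

910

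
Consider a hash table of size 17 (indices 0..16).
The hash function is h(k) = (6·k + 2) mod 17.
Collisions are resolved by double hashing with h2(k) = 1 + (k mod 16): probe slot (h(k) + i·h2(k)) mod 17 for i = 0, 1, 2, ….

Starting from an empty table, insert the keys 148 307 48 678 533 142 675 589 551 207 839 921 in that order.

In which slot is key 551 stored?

148: h=6 => slot 6
307: h=8 => slot 8
48: h=1 => slot 1
678: h=7 => slot 7
533: h=4 => slot 4
142: h=4, h2=15, probe 4,2 => slot 2
675: h=6, h2=4, probe 6,10 => slot 10
589: h=0 => slot 0
551: h=10, h2=8, probe 10,1,9 => slot 9
207: h=3 => slot 3
839: h=4, h2=8, probe 4,12 => slot 12
921: h=3, h2=10, probe 3,13 => slot 13
Table: [589, 48, 142, 207, 533, -, 148, 678, 307, 551, 675, -, 839, 921, -, -, -]

9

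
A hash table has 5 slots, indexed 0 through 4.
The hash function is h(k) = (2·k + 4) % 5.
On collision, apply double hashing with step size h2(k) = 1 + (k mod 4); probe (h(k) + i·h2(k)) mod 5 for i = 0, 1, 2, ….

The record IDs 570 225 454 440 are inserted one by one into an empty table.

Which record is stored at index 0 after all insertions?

Insert 570: h=4, slot 4 empty → index 4.
Insert 225: h=4, h2=2, slot 4 occupied → index 1.
Insert 454: h=2, slot 2 empty → index 2.
Insert 440: h=4, h2=1, slot 4 occupied → index 0.
Table: [440, 225, 454, ., 570]

440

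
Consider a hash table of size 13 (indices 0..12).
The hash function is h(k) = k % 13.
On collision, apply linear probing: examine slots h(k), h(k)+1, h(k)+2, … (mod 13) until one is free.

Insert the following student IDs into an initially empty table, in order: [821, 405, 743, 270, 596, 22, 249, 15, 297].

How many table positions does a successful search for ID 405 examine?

2

821: h=2 => slot 2
405: h=2, probe 2,3 => slot 3
743: h=2, probe 2,3,4 => slot 4
270: h=10 => slot 10
596: h=11 => slot 11
22: h=9 => slot 9
249: h=2, probe 2,3,4,5 => slot 5
15: h=2, probe 2,3,4,5,6 => slot 6
297: h=11, probe 11,12 => slot 12
Table: [_, _, 821, 405, 743, 249, 15, _, _, 22, 270, 596, 297]
Lookup 405: h=2, probe 2,3 → found at 3.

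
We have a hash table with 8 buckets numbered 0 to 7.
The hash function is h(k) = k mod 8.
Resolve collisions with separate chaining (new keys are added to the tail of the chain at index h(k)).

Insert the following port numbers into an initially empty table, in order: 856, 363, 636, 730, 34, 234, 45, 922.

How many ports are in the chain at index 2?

856 → bucket 0
363 → bucket 3
636 → bucket 4
730 → bucket 2
34 → bucket 2 (collision)
234 → bucket 2 (collision)
45 → bucket 5
922 → bucket 2 (collision)
Final buckets:
0: 856
1: .
2: 730 -> 34 -> 234 -> 922
3: 363
4: 636
5: 45
6: .
7: .

4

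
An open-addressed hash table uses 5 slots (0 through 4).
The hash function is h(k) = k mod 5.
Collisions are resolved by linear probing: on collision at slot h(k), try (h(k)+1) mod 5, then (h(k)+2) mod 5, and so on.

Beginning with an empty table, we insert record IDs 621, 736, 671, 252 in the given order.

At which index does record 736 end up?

2

621 hashes to 1; slot 1 is free => place at 1.
736 hashes to 1; 1 taken => place at 2.
671 hashes to 1; 1,2 taken => place at 3.
252 hashes to 2; 2,3 taken => place at 4.
Table: [—, 621, 736, 671, 252]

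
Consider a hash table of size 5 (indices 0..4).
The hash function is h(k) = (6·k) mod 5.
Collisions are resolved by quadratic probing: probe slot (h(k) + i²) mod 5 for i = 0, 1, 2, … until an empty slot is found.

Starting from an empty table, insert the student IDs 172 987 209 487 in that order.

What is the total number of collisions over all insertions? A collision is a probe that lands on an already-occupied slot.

3

172 hashes to 2; slot 2 is free => place at 2.
987 hashes to 2; 2 taken => place at 3.
209 hashes to 4; slot 4 is free => place at 4.
487 hashes to 2; 2,3 taken => place at 1.
Table: [—, 487, 172, 987, 209]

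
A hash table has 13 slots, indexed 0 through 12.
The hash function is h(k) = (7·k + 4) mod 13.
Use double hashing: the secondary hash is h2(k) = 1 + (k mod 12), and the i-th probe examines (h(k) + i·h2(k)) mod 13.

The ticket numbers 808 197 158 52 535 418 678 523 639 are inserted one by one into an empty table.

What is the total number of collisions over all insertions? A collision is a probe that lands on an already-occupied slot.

7

808 hashes to 5; slot 5 is free → place at 5.
197 hashes to 5, h2=6; 5 taken → place at 11.
158 hashes to 5, h2=3; 5 taken → place at 8.
52 hashes to 4; slot 4 is free → place at 4.
535 hashes to 5, h2=8; 5 taken → place at 0.
418 hashes to 5, h2=11; 5 taken → place at 3.
678 hashes to 5, h2=7; 5 taken → place at 12.
523 hashes to 12, h2=8; 12 taken → place at 7.
639 hashes to 5, h2=4; 5 taken → place at 9.
Table: [535, ∅, ∅, 418, 52, 808, ∅, 523, 158, 639, ∅, 197, 678]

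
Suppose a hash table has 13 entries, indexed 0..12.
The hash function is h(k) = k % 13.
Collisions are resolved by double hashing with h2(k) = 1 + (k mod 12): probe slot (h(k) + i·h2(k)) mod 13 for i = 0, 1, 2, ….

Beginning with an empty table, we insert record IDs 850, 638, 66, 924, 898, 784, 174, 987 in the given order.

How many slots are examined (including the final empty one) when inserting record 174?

3

850: h=5 -> slot 5
638: h=1 -> slot 1
66: h=1, h2=7, probe 1,8 -> slot 8
924: h=1, h2=1, probe 1,2 -> slot 2
898: h=1, h2=11, probe 1,12 -> slot 12
784: h=4 -> slot 4
174: h=5, h2=7, probe 5,12,6 -> slot 6
987: h=12, h2=4, probe 12,3 -> slot 3
Table: [-, 638, 924, 987, 784, 850, 174, -, 66, -, -, -, 898]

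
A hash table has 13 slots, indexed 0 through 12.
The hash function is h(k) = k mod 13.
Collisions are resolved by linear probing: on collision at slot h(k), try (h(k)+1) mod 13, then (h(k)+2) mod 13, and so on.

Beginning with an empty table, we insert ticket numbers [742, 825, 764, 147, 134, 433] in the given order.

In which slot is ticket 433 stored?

Insert 742: h=1, slot 1 empty → index 1.
Insert 825: h=6, slot 6 empty → index 6.
Insert 764: h=10, slot 10 empty → index 10.
Insert 147: h=4, slot 4 empty → index 4.
Insert 134: h=4, slot 4 occupied → index 5.
Insert 433: h=4, slots 4,5,6 occupied → index 7.
Table: [., 742, ., ., 147, 134, 825, 433, ., ., 764, ., .]

7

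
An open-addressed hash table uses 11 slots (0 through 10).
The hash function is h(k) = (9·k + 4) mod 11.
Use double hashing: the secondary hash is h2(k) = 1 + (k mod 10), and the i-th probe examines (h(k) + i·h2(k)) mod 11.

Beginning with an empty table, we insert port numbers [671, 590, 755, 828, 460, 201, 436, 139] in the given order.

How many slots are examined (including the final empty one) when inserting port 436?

6

Insert 671: h=4, slot 4 empty → index 4.
Insert 590: h=1, slot 1 empty → index 1.
Insert 755: h=1, h2=6, slot 1 occupied → index 7.
Insert 828: h=9, slot 9 empty → index 9.
Insert 460: h=8, slot 8 empty → index 8.
Insert 201: h=9, h2=2, slot 9 occupied → index 0.
Insert 436: h=1, h2=7, slots 1,8,4,0,7 occupied → index 3.
Insert 139: h=1, h2=10, slots 1,0 occupied → index 10.
Table: [201, 590, ., 436, 671, ., ., 755, 460, 828, 139]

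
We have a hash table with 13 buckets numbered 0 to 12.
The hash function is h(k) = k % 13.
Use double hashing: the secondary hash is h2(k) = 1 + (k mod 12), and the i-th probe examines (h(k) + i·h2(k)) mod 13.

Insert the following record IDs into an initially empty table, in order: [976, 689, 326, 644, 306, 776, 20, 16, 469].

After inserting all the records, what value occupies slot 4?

976 hashes to 1; slot 1 is free -> place at 1.
689 hashes to 0; slot 0 is free -> place at 0.
326 hashes to 1, h2=3; 1 taken -> place at 4.
644 hashes to 7; slot 7 is free -> place at 7.
306 hashes to 7, h2=7; 7,1 taken -> place at 8.
776 hashes to 9; slot 9 is free -> place at 9.
20 hashes to 7, h2=9; 7 taken -> place at 3.
16 hashes to 3, h2=5; 3,8,0 taken -> place at 5.
469 hashes to 1, h2=2; 1,3,5,7,9 taken -> place at 11.
Table: [689, 976, _, 20, 326, 16, _, 644, 306, 776, _, 469, _]

326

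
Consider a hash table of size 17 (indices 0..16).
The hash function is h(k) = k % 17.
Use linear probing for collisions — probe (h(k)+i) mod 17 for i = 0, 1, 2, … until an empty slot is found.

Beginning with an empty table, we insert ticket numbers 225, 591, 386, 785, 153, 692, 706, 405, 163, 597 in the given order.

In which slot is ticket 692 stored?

14

Insert 225: h=4, slot 4 empty → index 4.
Insert 591: h=13, slot 13 empty → index 13.
Insert 386: h=12, slot 12 empty → index 12.
Insert 785: h=3, slot 3 empty → index 3.
Insert 153: h=0, slot 0 empty → index 0.
Insert 692: h=12, slots 12,13 occupied → index 14.
Insert 706: h=9, slot 9 empty → index 9.
Insert 405: h=14, slot 14 occupied → index 15.
Insert 163: h=10, slot 10 empty → index 10.
Insert 597: h=2, slot 2 empty → index 2.
Table: [153, ., 597, 785, 225, ., ., ., ., 706, 163, ., 386, 591, 692, 405, .]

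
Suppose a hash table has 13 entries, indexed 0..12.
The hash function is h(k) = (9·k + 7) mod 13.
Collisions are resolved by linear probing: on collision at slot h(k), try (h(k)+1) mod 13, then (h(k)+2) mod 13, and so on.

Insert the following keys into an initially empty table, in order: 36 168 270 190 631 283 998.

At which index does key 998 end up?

9

Insert 36: h=6, slot 6 empty → index 6.
Insert 168: h=11, slot 11 empty → index 11.
Insert 270: h=6, slot 6 occupied → index 7.
Insert 190: h=1, slot 1 empty → index 1.
Insert 631: h=5, slot 5 empty → index 5.
Insert 283: h=6, slots 6,7 occupied → index 8.
Insert 998: h=6, slots 6,7,8 occupied → index 9.
Table: [., 190, ., ., ., 631, 36, 270, 283, 998, ., 168, .]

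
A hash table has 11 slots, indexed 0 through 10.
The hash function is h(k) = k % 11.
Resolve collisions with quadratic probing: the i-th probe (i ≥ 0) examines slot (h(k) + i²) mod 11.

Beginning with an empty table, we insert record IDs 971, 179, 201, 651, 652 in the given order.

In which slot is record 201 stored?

Insert 971: h=3, slot 3 empty -> index 3.
Insert 179: h=3, slot 3 occupied -> index 4.
Insert 201: h=3, slots 3,4 occupied -> index 7.
Insert 651: h=2, slot 2 empty -> index 2.
Insert 652: h=3, slots 3,4,7 occupied -> index 1.
Table: [∅, 652, 651, 971, 179, ∅, ∅, 201, ∅, ∅, ∅]

7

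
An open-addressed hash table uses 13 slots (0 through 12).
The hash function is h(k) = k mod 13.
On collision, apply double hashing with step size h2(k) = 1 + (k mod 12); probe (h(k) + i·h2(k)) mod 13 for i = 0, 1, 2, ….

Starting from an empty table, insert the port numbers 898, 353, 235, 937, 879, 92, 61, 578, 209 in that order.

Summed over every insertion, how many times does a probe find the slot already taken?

898 hashes to 1; slot 1 is free -> place at 1.
353 hashes to 2; slot 2 is free -> place at 2.
235 hashes to 1, h2=8; 1 taken -> place at 9.
937 hashes to 1, h2=2; 1 taken -> place at 3.
879 hashes to 8; slot 8 is free -> place at 8.
92 hashes to 1, h2=9; 1 taken -> place at 10.
61 hashes to 9, h2=2; 9 taken -> place at 11.
578 hashes to 6; slot 6 is free -> place at 6.
209 hashes to 1, h2=6; 1 taken -> place at 7.
Table: [-, 898, 353, 937, -, -, 578, 209, 879, 235, 92, 61, -]

5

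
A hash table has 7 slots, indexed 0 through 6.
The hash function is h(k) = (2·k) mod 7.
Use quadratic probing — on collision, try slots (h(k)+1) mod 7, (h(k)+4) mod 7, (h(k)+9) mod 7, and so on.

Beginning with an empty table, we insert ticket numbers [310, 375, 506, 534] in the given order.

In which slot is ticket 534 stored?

6

Insert 310: h=4, slot 4 empty => index 4.
Insert 375: h=1, slot 1 empty => index 1.
Insert 506: h=4, slot 4 occupied => index 5.
Insert 534: h=4, slots 4,5,1 occupied => index 6.
Table: [—, 375, —, —, 310, 506, 534]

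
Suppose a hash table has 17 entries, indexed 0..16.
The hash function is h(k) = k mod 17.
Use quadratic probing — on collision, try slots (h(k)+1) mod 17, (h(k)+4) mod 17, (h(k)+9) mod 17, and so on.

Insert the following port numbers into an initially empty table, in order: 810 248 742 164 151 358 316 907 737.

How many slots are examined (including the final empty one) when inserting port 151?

810: h=11 -> slot 11
248: h=10 -> slot 10
742: h=11, probe 11,12 -> slot 12
164: h=11, probe 11,12,15 -> slot 15
151: h=15, probe 15,16 -> slot 16
358: h=1 -> slot 1
316: h=10, probe 10,11,14 -> slot 14
907: h=6 -> slot 6
737: h=6, probe 6,7 -> slot 7
Table: [—, 358, —, —, —, —, 907, 737, —, —, 248, 810, 742, —, 316, 164, 151]

2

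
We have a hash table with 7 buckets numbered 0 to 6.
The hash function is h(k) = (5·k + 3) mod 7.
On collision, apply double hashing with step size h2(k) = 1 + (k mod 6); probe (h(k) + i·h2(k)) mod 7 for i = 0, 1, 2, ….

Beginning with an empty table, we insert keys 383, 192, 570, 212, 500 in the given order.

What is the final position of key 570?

383 hashes to 0; slot 0 is free → place at 0.
192 hashes to 4; slot 4 is free → place at 4.
570 hashes to 4, h2=1; 4 taken → place at 5.
212 hashes to 6; slot 6 is free → place at 6.
500 hashes to 4, h2=3; 4,0 taken → place at 3.
Table: [383, -, -, 500, 192, 570, 212]

5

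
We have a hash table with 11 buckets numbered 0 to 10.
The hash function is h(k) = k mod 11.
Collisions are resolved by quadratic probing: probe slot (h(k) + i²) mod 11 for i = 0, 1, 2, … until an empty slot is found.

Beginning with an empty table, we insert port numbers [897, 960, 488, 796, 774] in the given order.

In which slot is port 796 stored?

5

897 hashes to 6; slot 6 is free → place at 6.
960 hashes to 3; slot 3 is free → place at 3.
488 hashes to 4; slot 4 is free → place at 4.
796 hashes to 4; 4 taken → place at 5.
774 hashes to 4; 4,5 taken → place at 8.
Table: [_, _, _, 960, 488, 796, 897, _, 774, _, _]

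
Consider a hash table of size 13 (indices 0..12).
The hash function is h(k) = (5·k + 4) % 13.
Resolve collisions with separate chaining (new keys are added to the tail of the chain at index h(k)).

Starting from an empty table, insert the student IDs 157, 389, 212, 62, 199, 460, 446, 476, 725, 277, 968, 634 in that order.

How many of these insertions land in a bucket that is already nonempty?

5

Insert 157: h=9, bucket 9 empty → new chain.
Insert 389: h=12, bucket 12 empty → new chain.
Insert 212: h=11, bucket 11 empty → new chain.
Insert 62: h=2, bucket 2 empty → new chain.
Insert 199: h=11, bucket 11 nonempty → append to chain.
Insert 460: h=3, bucket 3 empty → new chain.
Insert 446: h=11, bucket 11 nonempty → append to chain.
Insert 476: h=5, bucket 5 empty → new chain.
Insert 725: h=2, bucket 2 nonempty → append to chain.
Insert 277: h=11, bucket 11 nonempty → append to chain.
Insert 968: h=8, bucket 8 empty → new chain.
Insert 634: h=2, bucket 2 nonempty → append to chain.
Final buckets:
0: -
1: -
2: 62 -> 725 -> 634
3: 460
4: -
5: 476
6: -
7: -
8: 968
9: 157
10: -
11: 212 -> 199 -> 446 -> 277
12: 389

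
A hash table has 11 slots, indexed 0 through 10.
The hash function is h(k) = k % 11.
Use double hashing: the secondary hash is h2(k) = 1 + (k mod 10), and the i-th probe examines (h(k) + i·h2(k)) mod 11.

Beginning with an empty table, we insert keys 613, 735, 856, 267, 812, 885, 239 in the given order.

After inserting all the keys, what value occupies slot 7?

613: h=8 -> slot 8
735: h=9 -> slot 9
856: h=9, h2=7, probe 9,5 -> slot 5
267: h=3 -> slot 3
812: h=9, h2=3, probe 9,1 -> slot 1
885: h=5, h2=6, probe 5,0 -> slot 0
239: h=8, h2=10, probe 8,7 -> slot 7
Table: [885, 812, ∅, 267, ∅, 856, ∅, 239, 613, 735, ∅]

239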